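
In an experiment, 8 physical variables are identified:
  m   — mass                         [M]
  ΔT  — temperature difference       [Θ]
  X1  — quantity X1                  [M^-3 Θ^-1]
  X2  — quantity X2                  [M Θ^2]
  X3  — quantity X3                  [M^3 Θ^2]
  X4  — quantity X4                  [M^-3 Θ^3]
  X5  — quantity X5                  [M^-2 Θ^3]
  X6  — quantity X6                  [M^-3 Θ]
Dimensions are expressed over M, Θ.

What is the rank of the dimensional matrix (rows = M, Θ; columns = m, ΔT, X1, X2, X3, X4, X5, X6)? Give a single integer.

2

Exponent matrix [M,Θ] × [m,ΔT,X1,X2,X3,X4,X5,X6]:
  M: [ 1  0 -3  1  3 -3 -2 -3]
  Θ: [ 0  1 -1  2  2  3  3  1]
RREF → pivots at {m,ΔT} ⇒ r = 2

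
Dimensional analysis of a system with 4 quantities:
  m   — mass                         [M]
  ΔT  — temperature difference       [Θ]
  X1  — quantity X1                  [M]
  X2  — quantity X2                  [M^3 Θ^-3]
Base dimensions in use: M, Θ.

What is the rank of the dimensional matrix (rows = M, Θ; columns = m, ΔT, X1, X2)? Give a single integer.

Exponent matrix [M,Θ] × [m,ΔT,X1,X2]:
  M: [ 1  0  1  3]
  Θ: [ 0  1  0 -3]
Echelon form has 2 nonzero rows (pivots: m,ΔT)

2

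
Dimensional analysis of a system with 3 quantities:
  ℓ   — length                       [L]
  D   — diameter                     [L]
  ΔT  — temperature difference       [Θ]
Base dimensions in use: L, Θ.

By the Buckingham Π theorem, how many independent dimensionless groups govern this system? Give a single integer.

Exponent matrix [L,Θ] × [ℓ,D,ΔT]:
  L: [ 1  1  0]
  Θ: [ 0  0  1]
RREF → pivots at {ℓ,ΔT} ⇒ r = 2
3 vars − rank 2 = 1 Π group

1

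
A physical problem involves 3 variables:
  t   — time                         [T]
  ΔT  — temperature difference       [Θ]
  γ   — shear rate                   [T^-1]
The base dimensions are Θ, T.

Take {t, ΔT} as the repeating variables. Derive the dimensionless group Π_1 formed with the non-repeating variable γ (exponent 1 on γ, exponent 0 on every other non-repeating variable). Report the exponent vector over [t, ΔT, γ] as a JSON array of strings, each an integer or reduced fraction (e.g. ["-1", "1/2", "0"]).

["1", "0", "1"]

Exponent matrix [Θ,T] × [t,ΔT,γ]:
  Θ: [ 0  1  0]
  T: [ 1  0 -1]
Row reduction gives pivot columns t,ΔT; rank = 2
Pivot set = {t,ΔT}, free = {γ}
RREF:
  r0: [   1    0   -1]
  r1: [   0    1    0]
Fix exponent of γ at 1; solve each RREF row for its pivot's exponent:
  r0: exp(t) + (-1)·1 = 0 ⇒ exp(t) = 1
  r1: exp(ΔT) + (0)·1 = 0 ⇒ exp(ΔT) = 0
Π_1 = t · γ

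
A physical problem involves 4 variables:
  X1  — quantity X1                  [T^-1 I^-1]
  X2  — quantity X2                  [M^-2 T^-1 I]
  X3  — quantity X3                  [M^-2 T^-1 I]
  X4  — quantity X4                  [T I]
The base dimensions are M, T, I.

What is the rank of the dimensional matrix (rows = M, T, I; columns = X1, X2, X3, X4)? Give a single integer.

Write exponents as rows M,T,I / cols X1,X2,X3,X4:
  M: [ 0 -2 -2  0]
  T: [-1 -1 -1  1]
  I: [-1  1  1  1]
Row reduction gives pivot columns X1,X2; rank = 2

2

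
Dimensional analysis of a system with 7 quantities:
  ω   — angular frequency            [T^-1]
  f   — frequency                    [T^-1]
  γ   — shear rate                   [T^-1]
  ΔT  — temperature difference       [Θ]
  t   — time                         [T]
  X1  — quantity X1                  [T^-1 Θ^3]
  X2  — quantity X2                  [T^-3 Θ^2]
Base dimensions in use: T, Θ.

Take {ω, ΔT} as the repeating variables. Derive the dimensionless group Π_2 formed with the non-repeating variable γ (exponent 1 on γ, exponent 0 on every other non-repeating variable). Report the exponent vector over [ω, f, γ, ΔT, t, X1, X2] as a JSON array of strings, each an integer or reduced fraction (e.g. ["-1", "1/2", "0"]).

["-1", "0", "1", "0", "0", "0", "0"]

Exponent matrix [T,Θ] × [ω,f,γ,ΔT,t,X1,X2]:
  T: [-1 -1 -1  0  1 -1 -3]
  Θ: [ 0  0  0  1  0  3  2]
Row reduction gives pivot columns ω,ΔT; rank = 2
Repeat: ω,ΔT; free: f,γ,t,X1,X2
RREF:
  r0: [   1    1    1    0   -1    1    3]
  r1: [   0    0    0    1    0    3    2]
Fix exponent of γ at 1, f at 0, t at 0, X1 at 0, X2 at 0; solve each RREF row for its pivot's exponent:
  r0: exp(ω) + (1)·1 = 0 ⇒ exp(ω) = -1
  r1: exp(ΔT) + (0)·1 = 0 ⇒ exp(ΔT) = 0
Π_2 = ω^-1 · γ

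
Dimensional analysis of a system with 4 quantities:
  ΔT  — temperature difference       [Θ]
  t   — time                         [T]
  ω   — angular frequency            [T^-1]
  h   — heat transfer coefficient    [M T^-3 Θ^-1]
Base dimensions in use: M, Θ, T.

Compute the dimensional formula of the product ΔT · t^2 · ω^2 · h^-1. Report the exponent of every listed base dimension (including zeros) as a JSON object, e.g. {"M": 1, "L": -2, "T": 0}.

Dimensional matrix (M×Θ×T by ΔT×t×ω×h):
  M: [ 0  0  0  1]
  Θ: [ 1  0  0 -1]
  T: [ 0  1 -1 -3]
  [M]: (1)·0+(2)·0+(2)·0+(-1)·1 = -1
  [Θ]: (1)·1+(2)·0+(2)·0+(-1)·-1 = 2
  [T]: (1)·0+(2)·1+(2)·-1+(-1)·-3 = 3
⇒ M^-1 Θ^2 T^3

{"M": -1, "Θ": 2, "T": 3}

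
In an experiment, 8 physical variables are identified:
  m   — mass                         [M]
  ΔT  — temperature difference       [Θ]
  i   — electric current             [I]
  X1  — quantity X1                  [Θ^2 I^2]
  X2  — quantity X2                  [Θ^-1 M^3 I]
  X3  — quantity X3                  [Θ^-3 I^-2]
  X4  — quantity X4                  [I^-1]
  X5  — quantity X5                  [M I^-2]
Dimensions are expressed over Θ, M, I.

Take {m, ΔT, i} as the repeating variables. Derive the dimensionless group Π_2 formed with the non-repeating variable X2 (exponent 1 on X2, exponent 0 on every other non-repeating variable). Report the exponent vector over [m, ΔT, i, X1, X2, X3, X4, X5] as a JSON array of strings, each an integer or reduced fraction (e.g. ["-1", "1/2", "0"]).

Exponent matrix [Θ,M,I] × [m,ΔT,i,X1,X2,X3,X4,X5]:
  Θ: [ 0  1  0  2 -1 -3  0  0]
  M: [ 1  0  0  0  3  0  0  1]
  I: [ 0  0  1  2  1 -2 -1 -2]
Echelon form has 3 nonzero rows (pivots: m,ΔT,i)
Repeat: m,ΔT,i; free: X1,X2,X3,X4,X5
RREF:
  r0: [   1    0    0    0    3    0    0    1]
  r1: [   0    1    0    2   -1   -3    0    0]
  r2: [   0    0    1    2    1   -2   -1   -2]
Fix exponent of X2 at 1, X1 at 0, X3 at 0, X4 at 0, X5 at 0; solve each RREF row for its pivot's exponent:
  r0: exp(m) + (3)·1 = 0 ⇒ exp(m) = -3
  r1: exp(ΔT) + (-1)·1 = 0 ⇒ exp(ΔT) = 1
  r2: exp(i) + (1)·1 = 0 ⇒ exp(i) = -1
Π_2 = m^-3 · ΔT · i^-1 · X2

["-3", "1", "-1", "0", "1", "0", "0", "0"]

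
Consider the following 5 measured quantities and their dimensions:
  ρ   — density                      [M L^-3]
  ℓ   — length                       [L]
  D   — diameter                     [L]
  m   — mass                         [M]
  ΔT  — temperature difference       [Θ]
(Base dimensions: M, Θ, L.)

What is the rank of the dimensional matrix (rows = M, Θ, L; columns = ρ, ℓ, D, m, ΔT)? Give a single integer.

Write exponents as rows M,Θ,L / cols ρ,ℓ,D,m,ΔT:
  M: [ 1  0  0  1  0]
  Θ: [ 0  0  0  0  1]
  L: [-3  1  1  0  0]
RREF → pivots at {ρ,ℓ,ΔT} ⇒ r = 3

3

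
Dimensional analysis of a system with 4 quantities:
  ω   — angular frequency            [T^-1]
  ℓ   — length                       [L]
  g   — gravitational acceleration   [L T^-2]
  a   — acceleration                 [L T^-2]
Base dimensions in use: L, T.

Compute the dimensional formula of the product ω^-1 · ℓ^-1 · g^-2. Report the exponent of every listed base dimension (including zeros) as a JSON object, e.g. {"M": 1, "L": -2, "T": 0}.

{"L": -3, "T": 5}

Write exponents as rows L,T / cols ω,ℓ,g,a:
  L: [ 0  1  1  1]
  T: [-1  0 -2 -2]
  [L]: (-1)·0+(-1)·1+(-2)·1 = -3
  [T]: (-1)·-1+(-1)·0+(-2)·-2 = 5
⇒ L^-3 T^5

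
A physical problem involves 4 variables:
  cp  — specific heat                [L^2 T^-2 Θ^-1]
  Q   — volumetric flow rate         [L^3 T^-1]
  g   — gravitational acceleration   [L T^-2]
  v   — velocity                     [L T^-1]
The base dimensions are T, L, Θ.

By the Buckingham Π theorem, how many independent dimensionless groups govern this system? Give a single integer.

Write exponents as rows T,L,Θ / cols cp,Q,g,v:
  T: [-2 -1 -2 -1]
  L: [ 2  3  1  1]
  Θ: [-1  0  0  0]
RREF → pivots at {cp,Q,g} ⇒ r = 3
4 vars − rank 3 = 1 Π group

1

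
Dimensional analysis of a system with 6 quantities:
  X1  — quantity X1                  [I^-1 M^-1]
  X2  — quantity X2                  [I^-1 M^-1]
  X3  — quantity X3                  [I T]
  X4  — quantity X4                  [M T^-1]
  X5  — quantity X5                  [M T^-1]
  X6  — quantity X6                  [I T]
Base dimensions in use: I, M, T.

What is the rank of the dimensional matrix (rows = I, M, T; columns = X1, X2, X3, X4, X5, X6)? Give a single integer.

2

Exponent matrix [I,M,T] × [X1,X2,X3,X4,X5,X6]:
  I: [-1 -1  1  0  0  1]
  M: [-1 -1  0  1  1  0]
  T: [ 0  0  1 -1 -1  1]
RREF → pivots at {X1,X3} ⇒ r = 2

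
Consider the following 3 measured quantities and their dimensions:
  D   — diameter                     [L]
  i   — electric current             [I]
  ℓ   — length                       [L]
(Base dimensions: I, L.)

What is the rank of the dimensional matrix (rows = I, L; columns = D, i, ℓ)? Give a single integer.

2

Write exponents as rows I,L / cols D,i,ℓ:
  I: [ 0  1  0]
  L: [ 1  0  1]
Echelon form has 2 nonzero rows (pivots: D,i)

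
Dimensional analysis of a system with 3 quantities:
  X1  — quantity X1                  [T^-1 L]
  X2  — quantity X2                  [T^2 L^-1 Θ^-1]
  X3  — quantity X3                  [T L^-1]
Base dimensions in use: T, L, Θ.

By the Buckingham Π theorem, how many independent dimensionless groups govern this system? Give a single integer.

Write exponents as rows T,L,Θ / cols X1,X2,X3:
  T: [-1  2  1]
  L: [ 1 -1 -1]
  Θ: [ 0 -1  0]
RREF → pivots at {X1,X2} ⇒ r = 2
Π count = n − r = 3 − 2 = 1

1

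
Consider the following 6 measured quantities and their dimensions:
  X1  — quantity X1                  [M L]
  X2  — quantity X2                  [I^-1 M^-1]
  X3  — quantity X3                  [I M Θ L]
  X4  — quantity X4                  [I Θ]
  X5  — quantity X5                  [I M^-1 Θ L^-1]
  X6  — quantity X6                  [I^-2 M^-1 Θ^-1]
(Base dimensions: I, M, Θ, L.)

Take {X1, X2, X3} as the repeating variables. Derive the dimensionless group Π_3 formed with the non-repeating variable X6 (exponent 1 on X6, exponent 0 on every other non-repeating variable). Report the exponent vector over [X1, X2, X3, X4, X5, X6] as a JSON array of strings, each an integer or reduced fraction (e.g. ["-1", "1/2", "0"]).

Write exponents as rows I,M,Θ,L / cols X1,X2,X3,X4,X5,X6:
  I: [ 0 -1  1  1  1 -2]
  M: [ 1 -1  1  0 -1 -1]
  Θ: [ 0  0  1  1  1 -1]
  L: [ 1  0  1  0 -1  0]
RREF → pivots at {X1,X2,X3} ⇒ r = 3
Pivot set = {X1,X2,X3}, free = {X4,X5,X6}
RREF:
  r0: [   1    0    0   -1   -2    1]
  r1: [   0    1    0    0    0    1]
  r2: [   0    0    1    1    1   -1]
  r3: [   0    0    0    0    0    0]
Fix exponent of X6 at 1, X4 at 0, X5 at 0; solve each RREF row for its pivot's exponent:
  r0: exp(X1) + (1)·1 = 0 ⇒ exp(X1) = -1
  r1: exp(X2) + (1)·1 = 0 ⇒ exp(X2) = -1
  r2: exp(X3) + (-1)·1 = 0 ⇒ exp(X3) = 1
Π_3 = X1^-1 · X2^-1 · X3 · X6

["-1", "-1", "1", "0", "0", "1"]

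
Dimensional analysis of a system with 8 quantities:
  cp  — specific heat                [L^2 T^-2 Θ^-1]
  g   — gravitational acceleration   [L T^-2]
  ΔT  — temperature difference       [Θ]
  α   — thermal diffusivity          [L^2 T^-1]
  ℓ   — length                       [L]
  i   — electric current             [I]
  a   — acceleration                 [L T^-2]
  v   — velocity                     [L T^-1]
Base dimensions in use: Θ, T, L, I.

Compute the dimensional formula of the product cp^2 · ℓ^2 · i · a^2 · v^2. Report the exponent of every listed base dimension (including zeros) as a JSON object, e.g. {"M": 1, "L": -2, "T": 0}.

Dimensional matrix (Θ×T×L×I by cp×g×ΔT×α×ℓ×i×a×v):
  Θ: [-1  0  1  0  0  0  0  0]
  T: [-2 -2  0 -1  0  0 -2 -1]
  L: [ 2  1  0  2  1  0  1  1]
  I: [ 0  0  0  0  0  1  0  0]
  [Θ]: (2)·-1+(2)·0+(1)·0+(2)·0+(2)·0 = -2
  [T]: (2)·-2+(2)·0+(1)·0+(2)·-2+(2)·-1 = -10
  [L]: (2)·2+(2)·1+(1)·0+(2)·1+(2)·1 = 10
  [I]: (2)·0+(2)·0+(1)·1+(2)·0+(2)·0 = 1
⇒ Θ^-2 T^-10 L^10 I

{"Θ": -2, "T": -10, "L": 10, "I": 1}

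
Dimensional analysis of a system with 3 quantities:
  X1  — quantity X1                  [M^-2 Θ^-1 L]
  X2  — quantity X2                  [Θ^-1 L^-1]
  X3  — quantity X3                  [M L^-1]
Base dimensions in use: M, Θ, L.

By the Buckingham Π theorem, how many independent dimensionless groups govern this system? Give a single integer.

Dimensional matrix (M×Θ×L by X1×X2×X3):
  M: [-2  0  1]
  Θ: [-1 -1  0]
  L: [ 1 -1 -1]
Echelon form has 2 nonzero rows (pivots: X1,X2)
Π count = n − r = 3 − 2 = 1

1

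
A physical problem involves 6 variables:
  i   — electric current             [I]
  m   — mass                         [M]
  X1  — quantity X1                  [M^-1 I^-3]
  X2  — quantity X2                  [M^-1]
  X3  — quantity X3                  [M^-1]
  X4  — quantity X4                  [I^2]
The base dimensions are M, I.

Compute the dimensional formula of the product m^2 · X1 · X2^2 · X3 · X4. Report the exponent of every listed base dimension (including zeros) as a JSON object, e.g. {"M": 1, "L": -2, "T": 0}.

Exponent matrix [M,I] × [i,m,X1,X2,X3,X4]:
  M: [ 0  1 -1 -1 -1  0]
  I: [ 1  0 -3  0  0  2]
  [M]: (2)·1+(1)·-1+(2)·-1+(1)·-1+(1)·0 = -2
  [I]: (2)·0+(1)·-3+(2)·0+(1)·0+(1)·2 = -1
⇒ M^-2 I^-1

{"M": -2, "I": -1}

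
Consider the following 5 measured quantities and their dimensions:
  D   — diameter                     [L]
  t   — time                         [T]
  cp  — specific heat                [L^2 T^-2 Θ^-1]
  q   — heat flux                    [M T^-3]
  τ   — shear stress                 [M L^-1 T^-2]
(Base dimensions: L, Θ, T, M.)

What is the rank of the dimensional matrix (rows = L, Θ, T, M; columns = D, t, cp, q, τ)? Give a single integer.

Write exponents as rows L,Θ,T,M / cols D,t,cp,q,τ:
  L: [ 1  0  2  0 -1]
  Θ: [ 0  0 -1  0  0]
  T: [ 0  1 -2 -3 -2]
  M: [ 0  0  0  1  1]
Echelon form has 4 nonzero rows (pivots: D,t,cp,q)

4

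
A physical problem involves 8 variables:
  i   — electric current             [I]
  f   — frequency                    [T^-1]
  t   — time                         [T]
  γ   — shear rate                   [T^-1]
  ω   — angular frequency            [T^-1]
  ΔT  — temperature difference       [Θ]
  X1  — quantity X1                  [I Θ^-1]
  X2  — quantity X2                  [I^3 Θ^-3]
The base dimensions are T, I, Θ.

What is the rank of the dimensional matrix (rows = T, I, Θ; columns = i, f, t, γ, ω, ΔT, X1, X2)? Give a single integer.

Dimensional matrix (T×I×Θ by i×f×t×γ×ω×ΔT×X1×X2):
  T: [ 0 -1  1 -1 -1  0  0  0]
  I: [ 1  0  0  0  0  0  1  3]
  Θ: [ 0  0  0  0  0  1 -1 -3]
Echelon form has 3 nonzero rows (pivots: i,f,ΔT)

3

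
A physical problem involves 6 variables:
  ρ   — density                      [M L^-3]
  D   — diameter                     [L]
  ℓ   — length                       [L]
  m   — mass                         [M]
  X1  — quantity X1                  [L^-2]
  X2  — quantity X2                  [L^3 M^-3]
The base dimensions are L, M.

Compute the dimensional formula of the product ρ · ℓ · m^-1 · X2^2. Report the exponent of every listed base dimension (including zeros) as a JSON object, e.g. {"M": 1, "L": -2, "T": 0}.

{"L": 4, "M": -6}

Write exponents as rows L,M / cols ρ,D,ℓ,m,X1,X2:
  L: [-3  1  1  0 -2  3]
  M: [ 1  0  0  1  0 -3]
  [L]: (1)·-3+(1)·1+(-1)·0+(2)·3 = 4
  [M]: (1)·1+(1)·0+(-1)·1+(2)·-3 = -6
⇒ L^4 M^-6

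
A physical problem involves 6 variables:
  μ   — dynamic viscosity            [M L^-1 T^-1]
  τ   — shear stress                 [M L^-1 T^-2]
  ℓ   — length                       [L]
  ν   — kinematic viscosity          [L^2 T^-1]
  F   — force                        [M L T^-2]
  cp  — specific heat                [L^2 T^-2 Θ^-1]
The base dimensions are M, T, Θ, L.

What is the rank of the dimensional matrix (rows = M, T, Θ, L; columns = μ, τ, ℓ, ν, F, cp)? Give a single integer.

4

Exponent matrix [M,T,Θ,L] × [μ,τ,ℓ,ν,F,cp]:
  M: [ 1  1  0  0  1  0]
  T: [-1 -2  0 -1 -2 -2]
  Θ: [ 0  0  0  0  0 -1]
  L: [-1 -1  1  2  1  2]
RREF → pivots at {μ,τ,ℓ,cp} ⇒ r = 4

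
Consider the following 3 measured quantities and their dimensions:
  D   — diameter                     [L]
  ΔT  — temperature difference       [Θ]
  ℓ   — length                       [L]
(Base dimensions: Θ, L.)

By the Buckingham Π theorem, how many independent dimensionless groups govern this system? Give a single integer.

Dimensional matrix (Θ×L by D×ΔT×ℓ):
  Θ: [ 0  1  0]
  L: [ 1  0  1]
Echelon form has 2 nonzero rows (pivots: D,ΔT)
3 vars − rank 2 = 1 Π group

1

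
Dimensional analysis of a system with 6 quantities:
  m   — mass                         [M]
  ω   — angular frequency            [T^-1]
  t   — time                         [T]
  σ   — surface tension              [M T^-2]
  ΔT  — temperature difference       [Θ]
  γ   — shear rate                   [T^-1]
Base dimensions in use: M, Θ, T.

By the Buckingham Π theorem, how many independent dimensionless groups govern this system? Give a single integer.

Write exponents as rows M,Θ,T / cols m,ω,t,σ,ΔT,γ:
  M: [ 1  0  0  1  0  0]
  Θ: [ 0  0  0  0  1  0]
  T: [ 0 -1  1 -2  0 -1]
RREF → pivots at {m,ω,ΔT} ⇒ r = 3
n=6, r=3 ⇒ 3 dimensionless groups

3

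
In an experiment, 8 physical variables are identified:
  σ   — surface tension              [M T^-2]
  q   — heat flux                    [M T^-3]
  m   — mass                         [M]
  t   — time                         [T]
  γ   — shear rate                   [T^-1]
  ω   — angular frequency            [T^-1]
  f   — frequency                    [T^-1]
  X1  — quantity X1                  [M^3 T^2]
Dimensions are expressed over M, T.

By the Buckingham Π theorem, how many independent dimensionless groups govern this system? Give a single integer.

Dimensional matrix (M×T by σ×q×m×t×γ×ω×f×X1):
  M: [ 1  1  1  0  0  0  0  3]
  T: [-2 -3  0  1 -1 -1 -1  2]
Row reduction gives pivot columns σ,q; rank = 2
Π count = n − r = 8 − 2 = 6

6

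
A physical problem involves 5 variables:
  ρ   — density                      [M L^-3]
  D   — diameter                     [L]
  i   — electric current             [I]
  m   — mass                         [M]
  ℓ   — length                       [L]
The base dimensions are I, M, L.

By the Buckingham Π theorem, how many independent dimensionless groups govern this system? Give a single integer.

Write exponents as rows I,M,L / cols ρ,D,i,m,ℓ:
  I: [ 0  0  1  0  0]
  M: [ 1  0  0  1  0]
  L: [-3  1  0  0  1]
RREF → pivots at {ρ,D,i} ⇒ r = 3
5 vars − rank 3 = 2 Π groups

2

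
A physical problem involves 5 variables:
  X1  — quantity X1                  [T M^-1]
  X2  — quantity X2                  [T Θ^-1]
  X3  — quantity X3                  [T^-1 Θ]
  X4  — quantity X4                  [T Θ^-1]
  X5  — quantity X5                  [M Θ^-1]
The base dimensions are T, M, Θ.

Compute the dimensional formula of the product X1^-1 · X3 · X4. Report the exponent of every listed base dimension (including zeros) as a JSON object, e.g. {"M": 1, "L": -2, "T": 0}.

Dimensional matrix (T×M×Θ by X1×X2×X3×X4×X5):
  T: [ 1  1 -1  1  0]
  M: [-1  0  0  0  1]
  Θ: [ 0 -1  1 -1 -1]
  [T]: (-1)·1+(1)·-1+(1)·1 = -1
  [M]: (-1)·-1+(1)·0+(1)·0 = 1
  [Θ]: (-1)·0+(1)·1+(1)·-1 = 0
⇒ T^-1 M

{"T": -1, "M": 1, "Θ": 0}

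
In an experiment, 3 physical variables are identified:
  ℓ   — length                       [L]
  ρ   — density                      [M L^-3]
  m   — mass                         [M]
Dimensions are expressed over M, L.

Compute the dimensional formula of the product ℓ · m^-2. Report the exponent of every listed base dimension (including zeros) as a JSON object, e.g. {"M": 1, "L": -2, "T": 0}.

{"M": -2, "L": 1}

Dimensional matrix (M×L by ℓ×ρ×m):
  M: [ 0  1  1]
  L: [ 1 -3  0]
  [M]: (1)·0+(-2)·1 = -2
  [L]: (1)·1+(-2)·0 = 1
⇒ M^-2 L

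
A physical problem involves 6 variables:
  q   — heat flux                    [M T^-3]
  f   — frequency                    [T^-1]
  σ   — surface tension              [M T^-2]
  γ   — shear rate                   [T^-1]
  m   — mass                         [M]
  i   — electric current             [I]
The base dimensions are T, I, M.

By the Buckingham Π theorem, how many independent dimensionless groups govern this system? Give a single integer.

Write exponents as rows T,I,M / cols q,f,σ,γ,m,i:
  T: [-3 -1 -2 -1  0  0]
  I: [ 0  0  0  0  0  1]
  M: [ 1  0  1  0  1  0]
Row reduction gives pivot columns q,f,i; rank = 3
n=6, r=3 ⇒ 3 dimensionless groups

3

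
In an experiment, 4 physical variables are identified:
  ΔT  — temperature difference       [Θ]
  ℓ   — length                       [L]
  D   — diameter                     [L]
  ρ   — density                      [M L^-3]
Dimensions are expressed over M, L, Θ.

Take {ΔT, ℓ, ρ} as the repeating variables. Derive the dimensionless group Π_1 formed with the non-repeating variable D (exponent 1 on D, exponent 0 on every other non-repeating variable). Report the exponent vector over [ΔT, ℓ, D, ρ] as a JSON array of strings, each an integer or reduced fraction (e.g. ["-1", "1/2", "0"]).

["0", "-1", "1", "0"]

Write exponents as rows M,L,Θ / cols ΔT,ℓ,D,ρ:
  M: [ 0  0  0  1]
  L: [ 0  1  1 -3]
  Θ: [ 1  0  0  0]
RREF → pivots at {ΔT,ℓ,ρ} ⇒ r = 3
Pivot set = {ΔT,ℓ,ρ}, free = {D}
RREF:
  r0: [   1    0    0    0]
  r1: [   0    1    1    0]
  r2: [   0    0    0    1]
Fix exponent of D at 1; solve each RREF row for its pivot's exponent:
  r0: exp(ΔT) + (0)·1 = 0 ⇒ exp(ΔT) = 0
  r1: exp(ℓ) + (1)·1 = 0 ⇒ exp(ℓ) = -1
  r2: exp(ρ) + (0)·1 = 0 ⇒ exp(ρ) = 0
Π_1 = ℓ^-1 · D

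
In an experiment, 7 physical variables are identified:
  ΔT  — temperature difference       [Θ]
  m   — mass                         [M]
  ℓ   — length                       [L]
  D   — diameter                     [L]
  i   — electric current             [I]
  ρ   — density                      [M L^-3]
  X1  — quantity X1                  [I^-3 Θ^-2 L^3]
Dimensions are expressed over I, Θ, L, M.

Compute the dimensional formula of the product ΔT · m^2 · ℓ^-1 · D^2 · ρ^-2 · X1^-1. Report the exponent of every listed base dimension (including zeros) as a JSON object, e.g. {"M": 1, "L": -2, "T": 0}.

Write exponents as rows I,Θ,L,M / cols ΔT,m,ℓ,D,i,ρ,X1:
  I: [ 0  0  0  0  1  0 -3]
  Θ: [ 1  0  0  0  0  0 -2]
  L: [ 0  0  1  1  0 -3  3]
  M: [ 0  1  0  0  0  1  0]
  [I]: (1)·0+(2)·0+(-1)·0+(2)·0+(-2)·0+(-1)·-3 = 3
  [Θ]: (1)·1+(2)·0+(-1)·0+(2)·0+(-2)·0+(-1)·-2 = 3
  [L]: (1)·0+(2)·0+(-1)·1+(2)·1+(-2)·-3+(-1)·3 = 4
  [M]: (1)·0+(2)·1+(-1)·0+(2)·0+(-2)·1+(-1)·0 = 0
⇒ I^3 Θ^3 L^4

{"I": 3, "Θ": 3, "L": 4, "M": 0}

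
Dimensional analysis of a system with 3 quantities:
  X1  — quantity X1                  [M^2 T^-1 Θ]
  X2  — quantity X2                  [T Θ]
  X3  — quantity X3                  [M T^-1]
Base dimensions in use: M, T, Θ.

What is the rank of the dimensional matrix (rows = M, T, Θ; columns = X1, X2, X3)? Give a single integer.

Dimensional matrix (M×T×Θ by X1×X2×X3):
  M: [ 2  0  1]
  T: [-1  1 -1]
  Θ: [ 1  1  0]
Row reduction gives pivot columns X1,X2; rank = 2

2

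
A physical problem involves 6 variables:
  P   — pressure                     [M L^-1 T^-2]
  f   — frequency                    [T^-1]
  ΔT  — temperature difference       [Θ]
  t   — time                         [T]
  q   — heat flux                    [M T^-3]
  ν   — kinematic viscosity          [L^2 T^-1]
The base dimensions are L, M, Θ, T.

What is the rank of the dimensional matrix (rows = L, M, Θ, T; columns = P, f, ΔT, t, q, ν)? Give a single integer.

4

Dimensional matrix (L×M×Θ×T by P×f×ΔT×t×q×ν):
  L: [-1  0  0  0  0  2]
  M: [ 1  0  0  0  1  0]
  Θ: [ 0  0  1  0  0  0]
  T: [-2 -1  0  1 -3 -1]
RREF → pivots at {P,f,ΔT,q} ⇒ r = 4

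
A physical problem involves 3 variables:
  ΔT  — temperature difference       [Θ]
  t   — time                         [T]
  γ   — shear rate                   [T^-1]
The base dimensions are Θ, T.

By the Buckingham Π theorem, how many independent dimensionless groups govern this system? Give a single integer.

Dimensional matrix (Θ×T by ΔT×t×γ):
  Θ: [ 1  0  0]
  T: [ 0  1 -1]
Echelon form has 2 nonzero rows (pivots: ΔT,t)
n=3, r=2 ⇒ 1 dimensionless group

1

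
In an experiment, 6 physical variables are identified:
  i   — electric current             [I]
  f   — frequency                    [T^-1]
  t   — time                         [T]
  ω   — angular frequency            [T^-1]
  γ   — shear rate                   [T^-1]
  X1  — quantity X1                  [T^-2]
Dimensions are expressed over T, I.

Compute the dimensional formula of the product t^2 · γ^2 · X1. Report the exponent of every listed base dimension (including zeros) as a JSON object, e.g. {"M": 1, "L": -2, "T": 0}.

{"T": -2, "I": 0}

Exponent matrix [T,I] × [i,f,t,ω,γ,X1]:
  T: [ 0 -1  1 -1 -1 -2]
  I: [ 1  0  0  0  0  0]
  [T]: (2)·1+(2)·-1+(1)·-2 = -2
  [I]: (2)·0+(2)·0+(1)·0 = 0
⇒ T^-2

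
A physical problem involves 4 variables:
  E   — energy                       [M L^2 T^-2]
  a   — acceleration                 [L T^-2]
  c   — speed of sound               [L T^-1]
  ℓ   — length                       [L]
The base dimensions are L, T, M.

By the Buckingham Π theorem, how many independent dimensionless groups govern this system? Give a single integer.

Write exponents as rows L,T,M / cols E,a,c,ℓ:
  L: [ 2  1  1  1]
  T: [-2 -2 -1  0]
  M: [ 1  0  0  0]
Row reduction gives pivot columns E,a,c; rank = 3
Π count = n − r = 4 − 3 = 1

1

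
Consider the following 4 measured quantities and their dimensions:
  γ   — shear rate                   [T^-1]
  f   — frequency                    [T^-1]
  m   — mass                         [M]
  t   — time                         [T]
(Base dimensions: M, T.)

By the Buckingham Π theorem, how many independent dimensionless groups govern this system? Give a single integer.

Write exponents as rows M,T / cols γ,f,m,t:
  M: [ 0  0  1  0]
  T: [-1 -1  0  1]
RREF → pivots at {γ,m} ⇒ r = 2
4 vars − rank 2 = 2 Π groups

2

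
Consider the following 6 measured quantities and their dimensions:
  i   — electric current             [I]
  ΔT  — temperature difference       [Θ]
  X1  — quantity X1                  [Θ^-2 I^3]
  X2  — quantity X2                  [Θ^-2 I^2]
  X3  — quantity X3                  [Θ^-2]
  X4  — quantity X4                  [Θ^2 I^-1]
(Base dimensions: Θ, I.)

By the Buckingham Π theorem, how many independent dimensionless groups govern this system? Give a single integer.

4

Exponent matrix [Θ,I] × [i,ΔT,X1,X2,X3,X4]:
  Θ: [ 0  1 -2 -2 -2  2]
  I: [ 1  0  3  2  0 -1]
Echelon form has 2 nonzero rows (pivots: i,ΔT)
6 vars − rank 2 = 4 Π groups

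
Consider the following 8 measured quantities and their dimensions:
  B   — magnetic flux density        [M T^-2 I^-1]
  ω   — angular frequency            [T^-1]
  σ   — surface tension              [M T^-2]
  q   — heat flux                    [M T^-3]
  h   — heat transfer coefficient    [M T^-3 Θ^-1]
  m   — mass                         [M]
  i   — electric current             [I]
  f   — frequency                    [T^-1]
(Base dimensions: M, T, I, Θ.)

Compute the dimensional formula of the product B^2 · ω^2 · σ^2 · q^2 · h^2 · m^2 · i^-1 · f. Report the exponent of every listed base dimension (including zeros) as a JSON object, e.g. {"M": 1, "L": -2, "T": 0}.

Dimensional matrix (M×T×I×Θ by B×ω×σ×q×h×m×i×f):
  M: [ 1  0  1  1  1  1  0  0]
  T: [-2 -1 -2 -3 -3  0  0 -1]
  I: [-1  0  0  0  0  0  1  0]
  Θ: [ 0  0  0  0 -1  0  0  0]
  [M]: (2)·1+(2)·0+(2)·1+(2)·1+(2)·1+(2)·1+(-1)·0+(1)·0 = 10
  [T]: (2)·-2+(2)·-1+(2)·-2+(2)·-3+(2)·-3+(2)·0+(-1)·0+(1)·-1 = -23
  [I]: (2)·-1+(2)·0+(2)·0+(2)·0+(2)·0+(2)·0+(-1)·1+(1)·0 = -3
  [Θ]: (2)·0+(2)·0+(2)·0+(2)·0+(2)·-1+(2)·0+(-1)·0+(1)·0 = -2
⇒ M^10 T^-23 I^-3 Θ^-2

{"M": 10, "T": -23, "I": -3, "Θ": -2}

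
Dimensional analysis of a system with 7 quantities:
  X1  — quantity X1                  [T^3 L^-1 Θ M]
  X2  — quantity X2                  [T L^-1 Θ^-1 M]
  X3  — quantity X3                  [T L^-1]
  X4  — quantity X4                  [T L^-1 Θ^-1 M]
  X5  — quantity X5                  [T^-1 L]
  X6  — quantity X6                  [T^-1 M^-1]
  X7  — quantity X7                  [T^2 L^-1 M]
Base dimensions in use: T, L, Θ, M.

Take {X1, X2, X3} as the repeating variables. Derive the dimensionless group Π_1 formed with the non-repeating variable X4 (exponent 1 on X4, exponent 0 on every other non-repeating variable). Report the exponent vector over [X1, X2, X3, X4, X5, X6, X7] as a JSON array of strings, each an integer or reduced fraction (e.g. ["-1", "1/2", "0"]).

["0", "-1", "0", "1", "0", "0", "0"]

Write exponents as rows T,L,Θ,M / cols X1,X2,X3,X4,X5,X6,X7:
  T: [ 3  1  1  1 -1 -1  2]
  L: [-1 -1 -1 -1  1  0 -1]
  Θ: [ 1 -1  0 -1  0  0  0]
  M: [ 1  1  0  1  0 -1  1]
RREF → pivots at {X1,X2,X3} ⇒ r = 3
Repeat: X1,X2,X3; free: X4,X5,X6,X7
RREF:
  r0: [   1    0    0    0    0 -1/2  1/2]
  r1: [   0    1    0    1    0 -1/2  1/2]
  r2: [   0    0    1    0   -1    1    0]
  r3: [   0    0    0    0    0    0    0]
Fix exponent of X4 at 1, X5 at 0, X6 at 0, X7 at 0; solve each RREF row for its pivot's exponent:
  r0: exp(X1) + (0)·1 = 0 ⇒ exp(X1) = 0
  r1: exp(X2) + (1)·1 = 0 ⇒ exp(X2) = -1
  r2: exp(X3) + (0)·1 = 0 ⇒ exp(X3) = 0
Π_1 = X2^-1 · X4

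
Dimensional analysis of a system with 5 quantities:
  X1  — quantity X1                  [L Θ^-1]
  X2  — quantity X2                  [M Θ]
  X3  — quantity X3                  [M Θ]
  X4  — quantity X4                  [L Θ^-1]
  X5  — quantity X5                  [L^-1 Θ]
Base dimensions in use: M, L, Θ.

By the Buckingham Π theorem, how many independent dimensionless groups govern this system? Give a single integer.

Exponent matrix [M,L,Θ] × [X1,X2,X3,X4,X5]:
  M: [ 0  1  1  0  0]
  L: [ 1  0  0  1 -1]
  Θ: [-1  1  1 -1  1]
Row reduction gives pivot columns X1,X2; rank = 2
n=5, r=2 ⇒ 3 dimensionless groups

3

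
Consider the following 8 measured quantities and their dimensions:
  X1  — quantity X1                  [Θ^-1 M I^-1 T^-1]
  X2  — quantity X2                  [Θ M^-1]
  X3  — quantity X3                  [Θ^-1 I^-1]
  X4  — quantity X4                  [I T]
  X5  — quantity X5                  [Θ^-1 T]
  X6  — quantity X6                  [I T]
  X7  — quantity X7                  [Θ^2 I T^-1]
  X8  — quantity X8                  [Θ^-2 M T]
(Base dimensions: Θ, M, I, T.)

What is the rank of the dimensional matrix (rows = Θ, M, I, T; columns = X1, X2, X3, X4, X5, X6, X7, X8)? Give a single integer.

3

Exponent matrix [Θ,M,I,T] × [X1,X2,X3,X4,X5,X6,X7,X8]:
  Θ: [-1  1 -1  0 -1  0  2 -2]
  M: [ 1 -1  0  0  0  0  0  1]
  I: [-1  0 -1  1  0  1  1  0]
  T: [-1  0  0  1  1  1 -1  1]
Echelon form has 3 nonzero rows (pivots: X1,X2,X3)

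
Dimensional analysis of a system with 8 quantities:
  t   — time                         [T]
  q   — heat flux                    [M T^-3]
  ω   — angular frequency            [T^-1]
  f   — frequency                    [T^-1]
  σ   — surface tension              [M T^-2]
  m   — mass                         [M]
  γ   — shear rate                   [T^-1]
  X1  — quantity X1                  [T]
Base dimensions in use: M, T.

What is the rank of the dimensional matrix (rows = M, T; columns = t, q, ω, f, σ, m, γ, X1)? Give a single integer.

Dimensional matrix (M×T by t×q×ω×f×σ×m×γ×X1):
  M: [ 0  1  0  0  1  1  0  0]
  T: [ 1 -3 -1 -1 -2  0 -1  1]
Row reduction gives pivot columns t,q; rank = 2

2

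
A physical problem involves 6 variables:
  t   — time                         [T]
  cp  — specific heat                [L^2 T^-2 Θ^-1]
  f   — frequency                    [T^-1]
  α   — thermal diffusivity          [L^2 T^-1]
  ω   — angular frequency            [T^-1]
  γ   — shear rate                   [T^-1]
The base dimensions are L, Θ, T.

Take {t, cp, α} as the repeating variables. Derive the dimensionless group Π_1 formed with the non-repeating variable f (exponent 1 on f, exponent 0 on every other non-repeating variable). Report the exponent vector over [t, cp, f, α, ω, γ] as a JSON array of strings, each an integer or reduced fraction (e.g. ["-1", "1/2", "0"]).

Write exponents as rows L,Θ,T / cols t,cp,f,α,ω,γ:
  L: [ 0  2  0  2  0  0]
  Θ: [ 0 -1  0  0  0  0]
  T: [ 1 -2 -1 -1 -1 -1]
RREF → pivots at {t,cp,α} ⇒ r = 3
Repeat: t,cp,α; free: f,ω,γ
RREF:
  r0: [   1    0   -1    0   -1   -1]
  r1: [   0    1    0    0    0    0]
  r2: [   0    0    0    1    0    0]
Fix exponent of f at 1, ω at 0, γ at 0; solve each RREF row for its pivot's exponent:
  r0: exp(t) + (-1)·1 = 0 ⇒ exp(t) = 1
  r1: exp(cp) + (0)·1 = 0 ⇒ exp(cp) = 0
  r2: exp(α) + (0)·1 = 0 ⇒ exp(α) = 0
Π_1 = t · f

["1", "0", "1", "0", "0", "0"]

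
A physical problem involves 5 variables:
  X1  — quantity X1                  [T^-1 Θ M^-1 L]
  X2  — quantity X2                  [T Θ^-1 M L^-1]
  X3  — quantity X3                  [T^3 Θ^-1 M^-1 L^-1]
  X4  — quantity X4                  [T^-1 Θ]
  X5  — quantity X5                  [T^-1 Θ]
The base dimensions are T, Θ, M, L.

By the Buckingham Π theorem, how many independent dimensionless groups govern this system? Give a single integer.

2

Exponent matrix [T,Θ,M,L] × [X1,X2,X3,X4,X5]:
  T: [-1  1  3 -1 -1]
  Θ: [ 1 -1 -1  1  1]
  M: [-1  1 -1  0  0]
  L: [ 1 -1 -1  0  0]
RREF → pivots at {X1,X3,X4} ⇒ r = 3
n=5, r=3 ⇒ 2 dimensionless groups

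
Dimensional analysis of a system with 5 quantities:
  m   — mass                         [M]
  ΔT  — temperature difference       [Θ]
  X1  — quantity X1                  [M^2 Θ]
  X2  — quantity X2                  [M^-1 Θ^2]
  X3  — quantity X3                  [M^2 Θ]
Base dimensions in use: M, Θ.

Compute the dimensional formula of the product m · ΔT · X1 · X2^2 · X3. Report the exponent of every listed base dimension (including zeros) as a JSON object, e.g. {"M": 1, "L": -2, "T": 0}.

Dimensional matrix (M×Θ by m×ΔT×X1×X2×X3):
  M: [ 1  0  2 -1  2]
  Θ: [ 0  1  1  2  1]
  [M]: (1)·1+(1)·0+(1)·2+(2)·-1+(1)·2 = 3
  [Θ]: (1)·0+(1)·1+(1)·1+(2)·2+(1)·1 = 7
⇒ M^3 Θ^7

{"M": 3, "Θ": 7}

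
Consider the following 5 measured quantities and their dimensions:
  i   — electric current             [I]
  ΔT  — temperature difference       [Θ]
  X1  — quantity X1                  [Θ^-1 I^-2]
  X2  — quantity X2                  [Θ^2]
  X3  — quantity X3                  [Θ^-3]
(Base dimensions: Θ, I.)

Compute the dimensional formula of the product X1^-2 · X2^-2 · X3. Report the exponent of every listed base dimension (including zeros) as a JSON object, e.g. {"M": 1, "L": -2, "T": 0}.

Dimensional matrix (Θ×I by i×ΔT×X1×X2×X3):
  Θ: [ 0  1 -1  2 -3]
  I: [ 1  0 -2  0  0]
  [Θ]: (-2)·-1+(-2)·2+(1)·-3 = -5
  [I]: (-2)·-2+(-2)·0+(1)·0 = 4
⇒ Θ^-5 I^4

{"Θ": -5, "I": 4}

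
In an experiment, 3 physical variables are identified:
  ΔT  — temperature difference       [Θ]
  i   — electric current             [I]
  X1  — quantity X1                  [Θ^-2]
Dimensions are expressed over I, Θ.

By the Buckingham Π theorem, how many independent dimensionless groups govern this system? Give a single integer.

Write exponents as rows I,Θ / cols ΔT,i,X1:
  I: [ 0  1  0]
  Θ: [ 1  0 -2]
RREF → pivots at {ΔT,i} ⇒ r = 2
n=3, r=2 ⇒ 1 dimensionless group

1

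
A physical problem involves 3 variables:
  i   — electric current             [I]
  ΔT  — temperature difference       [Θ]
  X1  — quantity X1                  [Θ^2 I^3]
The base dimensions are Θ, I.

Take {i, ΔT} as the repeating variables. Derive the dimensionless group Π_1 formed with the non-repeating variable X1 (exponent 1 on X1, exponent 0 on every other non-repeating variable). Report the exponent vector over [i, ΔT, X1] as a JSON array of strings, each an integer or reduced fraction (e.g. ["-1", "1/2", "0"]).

["-3", "-2", "1"]

Dimensional matrix (Θ×I by i×ΔT×X1):
  Θ: [ 0  1  2]
  I: [ 1  0  3]
Echelon form has 2 nonzero rows (pivots: i,ΔT)
Repeat: i,ΔT; free: X1
RREF:
  r0: [   1    0    3]
  r1: [   0    1    2]
Fix exponent of X1 at 1; solve each RREF row for its pivot's exponent:
  r0: exp(i) + (3)·1 = 0 ⇒ exp(i) = -3
  r1: exp(ΔT) + (2)·1 = 0 ⇒ exp(ΔT) = -2
Π_1 = i^-3 · ΔT^-2 · X1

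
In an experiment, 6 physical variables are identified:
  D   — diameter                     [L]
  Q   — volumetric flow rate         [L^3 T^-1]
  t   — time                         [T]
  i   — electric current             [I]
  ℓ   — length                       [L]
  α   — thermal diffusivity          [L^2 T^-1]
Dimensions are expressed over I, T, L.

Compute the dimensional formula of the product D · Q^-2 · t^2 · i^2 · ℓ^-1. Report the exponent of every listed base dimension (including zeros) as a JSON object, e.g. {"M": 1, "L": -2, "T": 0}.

Write exponents as rows I,T,L / cols D,Q,t,i,ℓ,α:
  I: [ 0  0  0  1  0  0]
  T: [ 0 -1  1  0  0 -1]
  L: [ 1  3  0  0  1  2]
  [I]: (1)·0+(-2)·0+(2)·0+(2)·1+(-1)·0 = 2
  [T]: (1)·0+(-2)·-1+(2)·1+(2)·0+(-1)·0 = 4
  [L]: (1)·1+(-2)·3+(2)·0+(2)·0+(-1)·1 = -6
⇒ I^2 T^4 L^-6

{"I": 2, "T": 4, "L": -6}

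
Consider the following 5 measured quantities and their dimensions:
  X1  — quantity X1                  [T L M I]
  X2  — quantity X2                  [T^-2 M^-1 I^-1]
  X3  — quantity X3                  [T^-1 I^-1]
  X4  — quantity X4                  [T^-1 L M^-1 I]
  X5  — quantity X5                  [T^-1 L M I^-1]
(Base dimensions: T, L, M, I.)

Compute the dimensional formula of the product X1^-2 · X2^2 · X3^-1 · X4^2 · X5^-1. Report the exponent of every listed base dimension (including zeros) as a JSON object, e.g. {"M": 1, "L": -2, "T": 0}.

{"T": -6, "L": -1, "M": -7, "I": 0}

Dimensional matrix (T×L×M×I by X1×X2×X3×X4×X5):
  T: [ 1 -2 -1 -1 -1]
  L: [ 1  0  0  1  1]
  M: [ 1 -1  0 -1  1]
  I: [ 1 -1 -1  1 -1]
  [T]: (-2)·1+(2)·-2+(-1)·-1+(2)·-1+(-1)·-1 = -6
  [L]: (-2)·1+(2)·0+(-1)·0+(2)·1+(-1)·1 = -1
  [M]: (-2)·1+(2)·-1+(-1)·0+(2)·-1+(-1)·1 = -7
  [I]: (-2)·1+(2)·-1+(-1)·-1+(2)·1+(-1)·-1 = 0
⇒ T^-6 L^-1 M^-7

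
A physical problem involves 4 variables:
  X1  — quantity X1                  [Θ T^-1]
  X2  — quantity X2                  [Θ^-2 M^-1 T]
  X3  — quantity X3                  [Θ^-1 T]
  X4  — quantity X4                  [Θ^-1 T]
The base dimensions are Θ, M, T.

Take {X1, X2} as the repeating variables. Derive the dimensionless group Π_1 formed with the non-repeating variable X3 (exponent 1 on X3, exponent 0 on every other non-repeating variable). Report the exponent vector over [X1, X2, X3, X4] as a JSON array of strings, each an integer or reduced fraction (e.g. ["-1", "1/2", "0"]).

["1", "0", "1", "0"]

Exponent matrix [Θ,M,T] × [X1,X2,X3,X4]:
  Θ: [ 1 -2 -1 -1]
  M: [ 0 -1  0  0]
  T: [-1  1  1  1]
Row reduction gives pivot columns X1,X2; rank = 2
Repeat: X1,X2; free: X3,X4
RREF:
  r0: [   1    0   -1   -1]
  r1: [   0    1    0    0]
  r2: [   0    0    0    0]
Fix exponent of X3 at 1, X4 at 0; solve each RREF row for its pivot's exponent:
  r0: exp(X1) + (-1)·1 = 0 ⇒ exp(X1) = 1
  r1: exp(X2) + (0)·1 = 0 ⇒ exp(X2) = 0
Π_1 = X1 · X3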